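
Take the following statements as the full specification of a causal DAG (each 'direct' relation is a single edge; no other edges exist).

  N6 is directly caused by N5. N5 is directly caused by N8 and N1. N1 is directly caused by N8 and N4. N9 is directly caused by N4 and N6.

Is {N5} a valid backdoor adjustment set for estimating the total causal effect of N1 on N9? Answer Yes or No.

Backdoor paths from N1 to N9 (paths whose first edge points into N1):
  P1: N1 <- N4 -> N9
  P2: N1 <- N8 -> N5 -> N6 -> N9
Condition 1 (no descendant of N1 in the set): FAILS — N5 is a descendant of N1.
Condition 2 (every backdoor path blocked by {N5}):
  P1: open — no interior node is in the conditioning set.
  P2: blocked at chain node N5 ∈ conditioning set.
{N5} does not satisfy the backdoor criterion.

No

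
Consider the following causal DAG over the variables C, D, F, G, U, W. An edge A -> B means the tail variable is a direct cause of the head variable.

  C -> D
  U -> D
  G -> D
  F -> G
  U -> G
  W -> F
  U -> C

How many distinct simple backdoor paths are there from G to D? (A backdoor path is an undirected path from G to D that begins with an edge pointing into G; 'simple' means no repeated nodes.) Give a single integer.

2

A backdoor path from G to D is any simple undirected path whose first edge points into G (i.e. leaves G via a parent).
Parents of G: {F, U}.
Enumerating:
  P1: G <- U -> C -> D
  P2: G <- U -> D
That exhausts the simple backdoor paths. Count: 2.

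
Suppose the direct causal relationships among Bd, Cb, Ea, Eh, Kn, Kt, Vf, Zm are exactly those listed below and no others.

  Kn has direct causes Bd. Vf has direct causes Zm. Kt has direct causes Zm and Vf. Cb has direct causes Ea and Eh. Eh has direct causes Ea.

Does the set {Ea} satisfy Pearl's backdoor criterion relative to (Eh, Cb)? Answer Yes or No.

Backdoor paths from Eh to Cb (paths whose first edge points into Eh):
  P1: Eh <- Ea -> Cb
Condition 1 (no descendant of Eh in the set): holds — descendants of Eh are {Cb}; none are in {Ea}.
Condition 2 (every backdoor path blocked by {Ea}):
  P1: blocked at fork node Ea ∈ conditioning set.
{Ea} satisfies the backdoor criterion.

Yes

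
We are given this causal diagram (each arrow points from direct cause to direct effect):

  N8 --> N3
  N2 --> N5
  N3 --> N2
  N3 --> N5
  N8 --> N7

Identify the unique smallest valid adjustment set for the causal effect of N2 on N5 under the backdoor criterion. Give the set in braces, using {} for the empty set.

Variables eligible for adjustment (non-descendants of N2, excluding N2 and N5): {N3, N7, N8}.
Backdoor paths from N2 to N5:
  P1: N2 <- N3 -> N5
The empty set is not sufficient: P1 (N2 <- N3 -> N5) has no collider blocking it and no conditioned non-collider, so it is open.
Try {N3}:
  P1: blocked at fork node N3 ∈ conditioning set.
{N3} contains no descendant of N2 and blocks every backdoor path.
No other singleton works — e.g. {N8} leaves P1 open — so {N3} is the unique smallest valid adjustment set.

{N3}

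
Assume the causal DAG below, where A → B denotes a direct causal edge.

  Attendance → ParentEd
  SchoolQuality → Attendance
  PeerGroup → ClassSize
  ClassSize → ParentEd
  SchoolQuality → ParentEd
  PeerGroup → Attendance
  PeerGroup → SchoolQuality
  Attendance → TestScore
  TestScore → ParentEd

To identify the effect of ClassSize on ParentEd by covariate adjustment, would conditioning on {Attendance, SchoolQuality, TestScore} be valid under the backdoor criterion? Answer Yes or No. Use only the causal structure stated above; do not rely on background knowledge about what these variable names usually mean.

Yes

Backdoor paths from ClassSize to ParentEd (paths whose first edge points into ClassSize):
  P1: ClassSize <- PeerGroup -> SchoolQuality -> Attendance -> TestScore -> ParentEd
  P2: ClassSize <- PeerGroup -> SchoolQuality -> Attendance -> ParentEd
  P3: ClassSize <- PeerGroup -> SchoolQuality -> ParentEd
  P4: ClassSize <- PeerGroup -> Attendance <- SchoolQuality -> ParentEd
  P5: ClassSize <- PeerGroup -> Attendance -> TestScore -> ParentEd
  P6: ClassSize <- PeerGroup -> Attendance -> ParentEd
Condition 1 (no descendant of ClassSize in the set): holds — descendants of ClassSize are {ParentEd}; none are in {Attendance, SchoolQuality, TestScore}.
Condition 2 (every backdoor path blocked by {Attendance, SchoolQuality, TestScore}):
  P1: blocked at chain node SchoolQuality ∈ conditioning set.
  P2: blocked at chain node SchoolQuality ∈ conditioning set.
  P3: blocked at chain node SchoolQuality ∈ conditioning set.
  P4: blocked at fork node SchoolQuality ∈ conditioning set.
  P5: blocked at chain node Attendance ∈ conditioning set.
  P6: blocked at chain node Attendance ∈ conditioning set.
{Attendance, SchoolQuality, TestScore} satisfies the backdoor criterion.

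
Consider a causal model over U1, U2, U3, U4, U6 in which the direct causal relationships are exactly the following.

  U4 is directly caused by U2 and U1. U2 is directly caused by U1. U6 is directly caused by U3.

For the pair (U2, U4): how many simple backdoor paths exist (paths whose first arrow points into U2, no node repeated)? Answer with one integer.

1

A backdoor path from U2 to U4 is any simple undirected path whose first edge points into U2 (i.e. leaves U2 via a parent).
Parents of U2: {U1}.
Enumerating:
  P1: U2 <- U1 -> U4
That exhausts the simple backdoor paths. Count: 1.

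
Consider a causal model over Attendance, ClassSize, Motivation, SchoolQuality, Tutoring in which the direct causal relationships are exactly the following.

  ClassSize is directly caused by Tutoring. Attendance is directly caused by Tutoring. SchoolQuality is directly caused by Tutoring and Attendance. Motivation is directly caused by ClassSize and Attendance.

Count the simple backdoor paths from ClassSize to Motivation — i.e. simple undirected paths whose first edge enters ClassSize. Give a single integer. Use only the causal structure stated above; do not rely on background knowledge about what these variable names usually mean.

2

A backdoor path from ClassSize to Motivation is any simple undirected path whose first edge points into ClassSize (i.e. leaves ClassSize via a parent).
Parents of ClassSize: {Tutoring}.
Enumerating:
  P1: ClassSize <- Tutoring -> Attendance -> Motivation
  P2: ClassSize <- Tutoring -> SchoolQuality <- Attendance -> Motivation
That exhausts the simple backdoor paths. Count: 2.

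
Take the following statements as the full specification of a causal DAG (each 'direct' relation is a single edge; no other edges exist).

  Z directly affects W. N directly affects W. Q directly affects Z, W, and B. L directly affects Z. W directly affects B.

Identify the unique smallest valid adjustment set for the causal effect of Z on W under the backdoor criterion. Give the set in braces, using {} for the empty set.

{Q}

Variables eligible for adjustment (non-descendants of Z, excluding Z and W): {L, N, Q}.
Backdoor paths from Z to W:
  P1: Z <- Q -> W
  P2: Z <- Q -> B <- W
The empty set is not sufficient: P1 (Z <- Q -> W) has no collider blocking it and no conditioned non-collider, so it is open.
Try {Q}:
  P1: blocked at fork node Q ∈ conditioning set.
  P2: blocked at fork node Q ∈ conditioning set.
{Q} contains no descendant of Z and blocks every backdoor path.
No other singleton works — e.g. {L} leaves P1 open — so {Q} is the unique smallest valid adjustment set.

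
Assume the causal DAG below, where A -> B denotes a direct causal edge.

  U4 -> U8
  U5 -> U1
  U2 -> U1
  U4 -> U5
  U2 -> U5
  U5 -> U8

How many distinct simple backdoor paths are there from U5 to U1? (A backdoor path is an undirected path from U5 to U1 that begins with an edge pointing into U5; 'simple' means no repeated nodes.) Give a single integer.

A backdoor path from U5 to U1 is any simple undirected path whose first edge points into U5 (i.e. leaves U5 via a parent).
Parents of U5: {U2, U4}.
Enumerating:
  P1: U5 <- U2 -> U1
That exhausts the simple backdoor paths. Count: 1.

1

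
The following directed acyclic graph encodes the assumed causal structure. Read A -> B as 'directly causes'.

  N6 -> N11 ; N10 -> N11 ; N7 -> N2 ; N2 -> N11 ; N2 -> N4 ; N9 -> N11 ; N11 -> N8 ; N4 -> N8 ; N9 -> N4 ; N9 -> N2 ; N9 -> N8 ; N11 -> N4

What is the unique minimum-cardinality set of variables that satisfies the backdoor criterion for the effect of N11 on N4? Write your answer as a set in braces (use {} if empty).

Variables eligible for adjustment (non-descendants of N11, excluding N11 and N4): {N10, N2, N6, N7, N9}.
Backdoor paths from N11 to N4:
  P1: N11 <- N9 -> N2 -> N4
  P2: N11 <- N9 -> N4
  P3: N11 <- N9 -> N8 <- N4
  P4: N11 <- N2 <- N9 -> N4
  P5: N11 <- N2 <- N9 -> N8 <- N4
  P6: N11 <- N2 -> N4
The empty set is not sufficient: P1 (N11 <- N9 -> N2 -> N4) has no collider blocking it and no conditioned non-collider, so it is open.
Try {N2, N9}:
  P1: blocked at fork node N9 ∈ conditioning set.
  P2: blocked at fork node N9 ∈ conditioning set.
  P3: blocked at fork node N9 ∈ conditioning set.
  P4: blocked at chain node N2 ∈ conditioning set.
  P5: blocked at chain node N2 ∈ conditioning set.
  P6: blocked at fork node N2 ∈ conditioning set.
{N2, N9} contains no descendant of N11 and blocks every backdoor path.
Every element of {N2, N9} is needed (dropping N2 leaves P6 open; dropping N9 leaves P2 open), so no proper subset is valid.
Among all size-2 subsets of the eligible variables, only {N2, N9} blocks every backdoor path, so it is the unique smallest valid adjustment set.

{N2, N9}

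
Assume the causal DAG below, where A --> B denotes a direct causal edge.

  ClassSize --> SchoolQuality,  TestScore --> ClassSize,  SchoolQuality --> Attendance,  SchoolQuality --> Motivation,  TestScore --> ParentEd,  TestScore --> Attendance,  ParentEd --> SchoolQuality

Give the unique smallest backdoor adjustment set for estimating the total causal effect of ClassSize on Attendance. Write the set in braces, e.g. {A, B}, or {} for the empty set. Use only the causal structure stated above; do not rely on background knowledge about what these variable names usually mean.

{TestScore}

Variables eligible for adjustment (non-descendants of ClassSize, excluding ClassSize and Attendance): {ParentEd, TestScore}.
Backdoor paths from ClassSize to Attendance:
  P1: ClassSize <- TestScore -> ParentEd -> SchoolQuality -> Attendance
  P2: ClassSize <- TestScore -> Attendance
The empty set is not sufficient: P1 (ClassSize <- TestScore -> ParentEd -> SchoolQuality -> Attendance) has no collider blocking it and no conditioned non-collider, so it is open.
Try {TestScore}:
  P1: blocked at fork node TestScore ∈ conditioning set.
  P2: blocked at fork node TestScore ∈ conditioning set.
{TestScore} contains no descendant of ClassSize and blocks every backdoor path.
No other singleton works — e.g. {ParentEd} leaves P2 open — so {TestScore} is the unique smallest valid adjustment set.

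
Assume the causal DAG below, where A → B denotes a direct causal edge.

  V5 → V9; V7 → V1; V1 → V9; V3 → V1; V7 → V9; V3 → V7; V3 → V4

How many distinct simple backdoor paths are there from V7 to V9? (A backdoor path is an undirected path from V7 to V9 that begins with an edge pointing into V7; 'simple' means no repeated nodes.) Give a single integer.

A backdoor path from V7 to V9 is any simple undirected path whose first edge points into V7 (i.e. leaves V7 via a parent).
Parents of V7: {V3}.
Enumerating:
  P1: V7 <- V3 -> V1 -> V9
That exhausts the simple backdoor paths. Count: 1.

1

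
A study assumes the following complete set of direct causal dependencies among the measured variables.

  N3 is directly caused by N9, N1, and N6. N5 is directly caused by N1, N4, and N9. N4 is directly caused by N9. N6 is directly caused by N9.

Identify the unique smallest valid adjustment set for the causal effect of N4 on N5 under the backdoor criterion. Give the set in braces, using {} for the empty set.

{N9}

Variables eligible for adjustment (non-descendants of N4, excluding N4 and N5): {N1, N3, N6, N9}.
Backdoor paths from N4 to N5:
  P1: N4 <- N9 -> N6 -> N3 <- N1 -> N5
  P2: N4 <- N9 -> N5
  P3: N4 <- N9 -> N3 <- N1 -> N5
The empty set is not sufficient: P2 (N4 <- N9 -> N5) has no collider blocking it and no conditioned non-collider, so it is open.
Try {N9}:
  P1: blocked at fork node N9 ∈ conditioning set.
  P2: blocked at fork node N9 ∈ conditioning set.
  P3: blocked at fork node N9 ∈ conditioning set.
{N9} contains no descendant of N4 and blocks every backdoor path.
No other singleton works — e.g. {N1} leaves P2 open — so {N9} is the unique smallest valid adjustment set.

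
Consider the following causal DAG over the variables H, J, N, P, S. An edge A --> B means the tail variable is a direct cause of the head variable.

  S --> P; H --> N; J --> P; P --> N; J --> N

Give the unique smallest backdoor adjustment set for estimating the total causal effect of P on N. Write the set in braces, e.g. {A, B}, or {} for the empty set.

Variables eligible for adjustment (non-descendants of P, excluding P and N): {H, J, S}.
Backdoor paths from P to N:
  P1: P <- J -> N
The empty set is not sufficient: P1 (P <- J -> N) has no collider blocking it and no conditioned non-collider, so it is open.
Try {J}:
  P1: blocked at fork node J ∈ conditioning set.
{J} contains no descendant of P and blocks every backdoor path.
No other singleton works — e.g. {H} leaves P1 open — so {J} is the unique smallest valid adjustment set.

{J}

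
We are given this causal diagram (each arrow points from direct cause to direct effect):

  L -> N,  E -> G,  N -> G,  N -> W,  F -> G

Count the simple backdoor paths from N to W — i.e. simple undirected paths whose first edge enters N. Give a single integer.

0

A backdoor path from N to W is any simple undirected path whose first edge points into N (i.e. leaves N via a parent).
Parents of N: {L}.
No simple path from any parent of N reaches W without revisiting N, so there are no backdoor paths.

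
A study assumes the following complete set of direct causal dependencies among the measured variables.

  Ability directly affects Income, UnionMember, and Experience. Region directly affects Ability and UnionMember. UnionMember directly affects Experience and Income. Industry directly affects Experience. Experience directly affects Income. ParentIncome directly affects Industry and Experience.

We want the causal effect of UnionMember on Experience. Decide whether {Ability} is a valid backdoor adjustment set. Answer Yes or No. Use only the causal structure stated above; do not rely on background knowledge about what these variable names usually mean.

Backdoor paths from UnionMember to Experience (paths whose first edge points into UnionMember):
  P1: UnionMember <- Region -> Ability -> Experience
  P2: UnionMember <- Region -> Ability -> Income <- Experience
  P3: UnionMember <- Ability -> Experience
  P4: UnionMember <- Ability -> Income <- Experience
Condition 1 (no descendant of UnionMember in the set): holds — descendants of UnionMember are {Experience, Income}; none are in {Ability}.
Condition 2 (every backdoor path blocked by {Ability}):
  P1: blocked at chain node Ability ∈ conditioning set.
  P2: blocked at chain node Ability ∈ conditioning set.
  P3: blocked at fork node Ability ∈ conditioning set.
  P4: blocked at fork node Ability ∈ conditioning set.
{Ability} satisfies the backdoor criterion.

Yes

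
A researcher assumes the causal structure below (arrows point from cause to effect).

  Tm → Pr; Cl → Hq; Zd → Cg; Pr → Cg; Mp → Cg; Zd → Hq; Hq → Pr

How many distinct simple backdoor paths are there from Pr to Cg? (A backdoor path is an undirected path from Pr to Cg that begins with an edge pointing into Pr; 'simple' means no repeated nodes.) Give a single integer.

1

A backdoor path from Pr to Cg is any simple undirected path whose first edge points into Pr (i.e. leaves Pr via a parent).
Parents of Pr: {Hq, Tm}.
Enumerating:
  P1: Pr <- Hq <- Zd -> Cg
That exhausts the simple backdoor paths. Count: 1.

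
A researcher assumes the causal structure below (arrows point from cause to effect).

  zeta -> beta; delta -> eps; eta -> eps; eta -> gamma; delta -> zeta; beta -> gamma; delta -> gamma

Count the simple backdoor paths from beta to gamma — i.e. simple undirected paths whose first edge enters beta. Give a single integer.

2

A backdoor path from beta to gamma is any simple undirected path whose first edge points into beta (i.e. leaves beta via a parent).
Parents of beta: {zeta}.
Enumerating:
  P1: beta <- zeta <- delta -> eps <- eta -> gamma
  P2: beta <- zeta <- delta -> gamma
That exhausts the simple backdoor paths. Count: 2.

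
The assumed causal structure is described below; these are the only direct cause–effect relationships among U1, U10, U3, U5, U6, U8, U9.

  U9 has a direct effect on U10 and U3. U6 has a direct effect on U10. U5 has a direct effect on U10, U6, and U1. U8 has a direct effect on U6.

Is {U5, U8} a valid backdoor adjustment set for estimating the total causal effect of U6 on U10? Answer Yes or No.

Yes

Backdoor paths from U6 to U10 (paths whose first edge points into U6):
  P1: U6 <- U5 -> U10
Condition 1 (no descendant of U6 in the set): holds — descendants of U6 are {U10}; none are in {U5, U8}.
Condition 2 (every backdoor path blocked by {U5, U8}):
  P1: blocked at fork node U5 ∈ conditioning set.
{U5, U8} satisfies the backdoor criterion.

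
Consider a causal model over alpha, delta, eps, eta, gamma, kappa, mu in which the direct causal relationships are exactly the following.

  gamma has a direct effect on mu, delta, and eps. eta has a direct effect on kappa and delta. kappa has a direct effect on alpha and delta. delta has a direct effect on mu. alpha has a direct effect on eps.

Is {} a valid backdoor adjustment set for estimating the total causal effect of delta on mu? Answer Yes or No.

Backdoor paths from delta to mu (paths whose first edge points into delta):
  P1: delta <- gamma -> mu
  P2: delta <- eta -> kappa -> alpha -> eps <- gamma -> mu
  P3: delta <- kappa -> alpha -> eps <- gamma -> mu
Condition 1 (no descendant of delta in the set): holds — descendants of delta are {mu}; none are in {}.
Condition 2 (every backdoor path blocked by {}):
  P1: open — no interior node is in the conditioning set.
  P2: blocked at collider eps (neither it nor any descendant is in the conditioning set).
  P3: blocked at collider eps (neither it nor any descendant is in the conditioning set).
{} does not satisfy the backdoor criterion.

No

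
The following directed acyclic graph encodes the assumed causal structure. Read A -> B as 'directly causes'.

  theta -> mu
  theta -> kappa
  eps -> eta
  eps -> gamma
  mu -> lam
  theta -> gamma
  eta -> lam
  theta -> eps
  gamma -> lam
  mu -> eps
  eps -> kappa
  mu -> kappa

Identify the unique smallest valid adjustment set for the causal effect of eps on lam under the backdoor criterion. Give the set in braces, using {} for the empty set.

{mu, theta}

Variables eligible for adjustment (non-descendants of eps, excluding eps and lam): {mu, theta}.
Backdoor paths from eps to lam:
  P1: eps <- theta -> mu -> lam
  P2: eps <- theta -> gamma -> lam
  P3: eps <- theta -> kappa <- mu -> lam
  P4: eps <- mu <- theta -> gamma -> lam
  P5: eps <- mu -> kappa <- theta -> gamma -> lam
  P6: eps <- mu -> lam
The empty set is not sufficient: P1 (eps <- theta -> mu -> lam) has no collider blocking it and no conditioned non-collider, so it is open.
Try {mu, theta}:
  P1: blocked at fork node theta ∈ conditioning set.
  P2: blocked at fork node theta ∈ conditioning set.
  P3: blocked at fork node theta ∈ conditioning set.
  P4: blocked at chain node mu ∈ conditioning set.
  P5: blocked at fork node mu ∈ conditioning set.
  P6: blocked at fork node mu ∈ conditioning set.
{mu, theta} contains no descendant of eps and blocks every backdoor path.
Every element of {mu, theta} is needed (dropping mu leaves P6 open; dropping theta leaves P2 open), so no proper subset is valid.
Among all size-2 subsets of the eligible variables, only {mu, theta} blocks every backdoor path, so it is the unique smallest valid adjustment set.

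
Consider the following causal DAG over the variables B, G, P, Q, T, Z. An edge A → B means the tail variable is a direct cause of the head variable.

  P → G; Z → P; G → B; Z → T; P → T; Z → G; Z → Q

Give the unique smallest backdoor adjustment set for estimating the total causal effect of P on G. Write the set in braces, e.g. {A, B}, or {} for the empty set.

{Z}

Variables eligible for adjustment (non-descendants of P, excluding P and G): {Q, Z}.
Backdoor paths from P to G:
  P1: P <- Z -> G
The empty set is not sufficient: P1 (P <- Z -> G) has no collider blocking it and no conditioned non-collider, so it is open.
Try {Z}:
  P1: blocked at fork node Z ∈ conditioning set.
{Z} contains no descendant of P and blocks every backdoor path.
No other singleton works — e.g. {Q} leaves P1 open — so {Z} is the unique smallest valid adjustment set.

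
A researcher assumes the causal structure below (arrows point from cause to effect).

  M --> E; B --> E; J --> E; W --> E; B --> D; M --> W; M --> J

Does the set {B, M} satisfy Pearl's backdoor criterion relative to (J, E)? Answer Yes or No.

Backdoor paths from J to E (paths whose first edge points into J):
  P1: J <- M -> W -> E
  P2: J <- M -> E
Condition 1 (no descendant of J in the set): holds — descendants of J are {E}; none are in {B, M}.
Condition 2 (every backdoor path blocked by {B, M}):
  P1: blocked at fork node M ∈ conditioning set.
  P2: blocked at fork node M ∈ conditioning set.
{B, M} satisfies the backdoor criterion.

Yes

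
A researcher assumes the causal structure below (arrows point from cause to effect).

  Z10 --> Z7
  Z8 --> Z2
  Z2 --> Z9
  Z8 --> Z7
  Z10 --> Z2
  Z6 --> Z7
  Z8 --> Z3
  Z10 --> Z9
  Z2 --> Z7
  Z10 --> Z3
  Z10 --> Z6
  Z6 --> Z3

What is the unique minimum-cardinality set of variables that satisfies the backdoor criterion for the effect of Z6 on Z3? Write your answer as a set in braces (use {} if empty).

{Z10}

Variables eligible for adjustment (non-descendants of Z6, excluding Z6 and Z3): {Z10, Z2, Z8, Z9}.
Backdoor paths from Z6 to Z3:
  P1: Z6 <- Z10 -> Z2 <- Z8 -> Z3
  P2: Z6 <- Z10 -> Z2 -> Z7 <- Z8 -> Z3
  P3: Z6 <- Z10 -> Z3
  P4: Z6 <- Z10 -> Z9 <- Z2 <- Z8 -> Z3
  P5: Z6 <- Z10 -> Z9 <- Z2 -> Z7 <- Z8 -> Z3
  P6: Z6 <- Z10 -> Z7 <- Z8 -> Z3
  P7: Z6 <- Z10 -> Z7 <- Z2 <- Z8 -> Z3
The empty set is not sufficient: P3 (Z6 <- Z10 -> Z3) has no collider blocking it and no conditioned non-collider, so it is open.
Try {Z10}:
  P1: blocked at fork node Z10 ∈ conditioning set.
  P2: blocked at fork node Z10 ∈ conditioning set.
  P3: blocked at fork node Z10 ∈ conditioning set.
  P4: blocked at fork node Z10 ∈ conditioning set.
  P5: blocked at fork node Z10 ∈ conditioning set.
  P6: blocked at fork node Z10 ∈ conditioning set.
  P7: blocked at fork node Z10 ∈ conditioning set.
{Z10} contains no descendant of Z6 and blocks every backdoor path.
No other singleton works — e.g. {Z8} leaves P3 open — so {Z10} is the unique smallest valid adjustment set.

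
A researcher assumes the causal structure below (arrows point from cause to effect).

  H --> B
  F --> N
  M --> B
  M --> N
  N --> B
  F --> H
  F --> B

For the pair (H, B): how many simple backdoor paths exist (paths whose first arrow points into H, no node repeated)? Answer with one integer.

A backdoor path from H to B is any simple undirected path whose first edge points into H (i.e. leaves H via a parent).
Parents of H: {F}.
Enumerating:
  P1: H <- F -> N <- M -> B
  P2: H <- F -> N -> B
  P3: H <- F -> B
That exhausts the simple backdoor paths. Count: 3.

3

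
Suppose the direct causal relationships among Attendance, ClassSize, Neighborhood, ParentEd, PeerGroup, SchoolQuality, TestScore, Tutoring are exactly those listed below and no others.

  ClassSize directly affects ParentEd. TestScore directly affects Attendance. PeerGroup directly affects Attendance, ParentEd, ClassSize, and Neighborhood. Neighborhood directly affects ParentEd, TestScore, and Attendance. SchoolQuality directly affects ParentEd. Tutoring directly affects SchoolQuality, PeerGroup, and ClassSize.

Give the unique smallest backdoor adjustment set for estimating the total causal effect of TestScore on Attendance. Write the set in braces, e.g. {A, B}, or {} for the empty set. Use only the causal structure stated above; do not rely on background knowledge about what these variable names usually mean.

{Neighborhood}

Variables eligible for adjustment (non-descendants of TestScore, excluding TestScore and Attendance): {ClassSize, Neighborhood, ParentEd, PeerGroup, SchoolQuality, Tutoring}.
Backdoor paths from TestScore to Attendance:
  P1: TestScore <- Neighborhood <- PeerGroup -> Attendance
  P2: TestScore <- Neighborhood -> Attendance
  P3: TestScore <- Neighborhood -> ParentEd <- SchoolQuality <- Tutoring -> PeerGroup -> Attendance
  P4: TestScore <- Neighborhood -> ParentEd <- SchoolQuality <- Tutoring -> ClassSize <- PeerGroup -> Attendance
  P5: TestScore <- Neighborhood -> ParentEd <- PeerGroup -> Attendance
  P6: TestScore <- Neighborhood -> ParentEd <- ClassSize <- Tutoring -> PeerGroup -> Attendance
  P7: TestScore <- Neighborhood -> ParentEd <- ClassSize <- PeerGroup -> Attendance
The empty set is not sufficient: P1 (TestScore <- Neighborhood <- PeerGroup -> Attendance) has no collider blocking it and no conditioned non-collider, so it is open.
Try {Neighborhood}:
  P1: blocked at chain node Neighborhood ∈ conditioning set.
  P2: blocked at fork node Neighborhood ∈ conditioning set.
  P3: blocked at fork node Neighborhood ∈ conditioning set.
  P4: blocked at fork node Neighborhood ∈ conditioning set.
  P5: blocked at fork node Neighborhood ∈ conditioning set.
  P6: blocked at fork node Neighborhood ∈ conditioning set.
  P7: blocked at fork node Neighborhood ∈ conditioning set.
{Neighborhood} contains no descendant of TestScore and blocks every backdoor path.
No other singleton works — e.g. {Tutoring} leaves P1 open — so {Neighborhood} is the unique smallest valid adjustment set.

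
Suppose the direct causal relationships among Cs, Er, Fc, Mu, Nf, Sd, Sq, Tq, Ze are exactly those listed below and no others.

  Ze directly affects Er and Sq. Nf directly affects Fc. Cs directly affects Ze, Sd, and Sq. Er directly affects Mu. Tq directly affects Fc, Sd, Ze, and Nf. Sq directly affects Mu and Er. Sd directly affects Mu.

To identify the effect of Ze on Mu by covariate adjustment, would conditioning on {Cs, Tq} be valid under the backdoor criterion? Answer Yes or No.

Backdoor paths from Ze to Mu (paths whose first edge points into Ze):
  P1: Ze <- Tq -> Sd <- Cs -> Sq -> Er -> Mu
  P2: Ze <- Tq -> Sd <- Cs -> Sq -> Mu
  P3: Ze <- Tq -> Sd -> Mu
  P4: Ze <- Cs -> Sq -> Er -> Mu
  P5: Ze <- Cs -> Sq -> Mu
  P6: Ze <- Cs -> Sd -> Mu
Condition 1 (no descendant of Ze in the set): holds — descendants of Ze are {Er, Mu, Sq}; none are in {Cs, Tq}.
Condition 2 (every backdoor path blocked by {Cs, Tq}):
  P1: blocked at fork node Tq ∈ conditioning set.
  P2: blocked at fork node Tq ∈ conditioning set.
  P3: blocked at fork node Tq ∈ conditioning set.
  P4: blocked at fork node Cs ∈ conditioning set.
  P5: blocked at fork node Cs ∈ conditioning set.
  P6: blocked at fork node Cs ∈ conditioning set.
{Cs, Tq} satisfies the backdoor criterion.

Yes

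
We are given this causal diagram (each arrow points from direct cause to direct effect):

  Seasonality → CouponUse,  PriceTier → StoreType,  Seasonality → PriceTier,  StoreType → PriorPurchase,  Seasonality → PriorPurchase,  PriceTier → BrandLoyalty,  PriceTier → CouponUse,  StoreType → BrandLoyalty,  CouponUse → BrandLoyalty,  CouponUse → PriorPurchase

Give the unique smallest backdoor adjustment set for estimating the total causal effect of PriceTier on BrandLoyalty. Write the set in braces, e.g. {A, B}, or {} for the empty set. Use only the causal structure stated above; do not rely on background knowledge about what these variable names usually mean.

Variables eligible for adjustment (non-descendants of PriceTier, excluding PriceTier and BrandLoyalty): {Seasonality}.
Backdoor paths from PriceTier to BrandLoyalty:
  P1: PriceTier <- Seasonality -> CouponUse -> BrandLoyalty
  P2: PriceTier <- Seasonality -> CouponUse -> PriorPurchase <- StoreType -> BrandLoyalty
  P3: PriceTier <- Seasonality -> PriorPurchase <- StoreType -> BrandLoyalty
  P4: PriceTier <- Seasonality -> PriorPurchase <- CouponUse -> BrandLoyalty
The empty set is not sufficient: P1 (PriceTier <- Seasonality -> CouponUse -> BrandLoyalty) has no collider blocking it and no conditioned non-collider, so it is open.
Try {Seasonality}:
  P1: blocked at fork node Seasonality ∈ conditioning set.
  P2: blocked at fork node Seasonality ∈ conditioning set.
  P3: blocked at fork node Seasonality ∈ conditioning set.
  P4: blocked at fork node Seasonality ∈ conditioning set.
{Seasonality} contains no descendant of PriceTier and blocks every backdoor path.
{Seasonality} is the unique smallest valid adjustment set.

{Seasonality}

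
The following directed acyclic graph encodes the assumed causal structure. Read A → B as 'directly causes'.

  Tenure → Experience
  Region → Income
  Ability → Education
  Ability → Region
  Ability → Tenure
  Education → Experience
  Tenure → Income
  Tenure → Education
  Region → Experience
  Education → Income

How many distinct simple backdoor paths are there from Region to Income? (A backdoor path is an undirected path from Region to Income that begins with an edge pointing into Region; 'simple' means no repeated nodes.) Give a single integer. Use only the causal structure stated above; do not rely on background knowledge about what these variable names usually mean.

6

A backdoor path from Region to Income is any simple undirected path whose first edge points into Region (i.e. leaves Region via a parent).
Parents of Region: {Ability}.
Enumerating:
  P1: Region <- Ability -> Tenure -> Education -> Income
  P2: Region <- Ability -> Tenure -> Experience <- Education -> Income
  P3: Region <- Ability -> Tenure -> Income
  P4: Region <- Ability -> Education <- Tenure -> Income
  P5: Region <- Ability -> Education -> Experience <- Tenure -> Income
  P6: Region <- Ability -> Education -> Income
That exhausts the simple backdoor paths. Count: 6.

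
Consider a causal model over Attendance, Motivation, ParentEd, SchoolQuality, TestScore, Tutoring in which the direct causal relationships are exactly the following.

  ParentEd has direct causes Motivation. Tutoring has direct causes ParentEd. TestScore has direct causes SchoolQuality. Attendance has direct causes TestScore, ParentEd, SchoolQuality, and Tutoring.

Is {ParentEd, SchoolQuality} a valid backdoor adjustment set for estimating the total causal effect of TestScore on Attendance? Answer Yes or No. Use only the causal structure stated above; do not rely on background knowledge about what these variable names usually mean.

Yes

Backdoor paths from TestScore to Attendance (paths whose first edge points into TestScore):
  P1: TestScore <- SchoolQuality -> Attendance
Condition 1 (no descendant of TestScore in the set): holds — descendants of TestScore are {Attendance}; none are in {ParentEd, SchoolQuality}.
Condition 2 (every backdoor path blocked by {ParentEd, SchoolQuality}):
  P1: blocked at fork node SchoolQuality ∈ conditioning set.
{ParentEd, SchoolQuality} satisfies the backdoor criterion.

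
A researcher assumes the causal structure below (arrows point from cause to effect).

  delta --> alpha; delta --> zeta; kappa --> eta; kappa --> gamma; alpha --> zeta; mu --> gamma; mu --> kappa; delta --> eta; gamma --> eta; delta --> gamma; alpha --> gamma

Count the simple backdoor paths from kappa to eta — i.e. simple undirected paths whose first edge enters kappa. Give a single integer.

A backdoor path from kappa to eta is any simple undirected path whose first edge points into kappa (i.e. leaves kappa via a parent).
Parents of kappa: {mu}.
Enumerating:
  P1: kappa <- mu -> gamma <- delta -> eta
  P2: kappa <- mu -> gamma <- alpha <- delta -> eta
  P3: kappa <- mu -> gamma <- alpha -> zeta <- delta -> eta
  P4: kappa <- mu -> gamma -> eta
That exhausts the simple backdoor paths. Count: 4.

4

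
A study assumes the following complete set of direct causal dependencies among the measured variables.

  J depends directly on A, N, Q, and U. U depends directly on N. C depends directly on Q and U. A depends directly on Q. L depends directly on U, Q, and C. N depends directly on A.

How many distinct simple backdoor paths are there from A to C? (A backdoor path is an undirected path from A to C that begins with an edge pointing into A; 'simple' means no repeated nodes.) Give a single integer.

A backdoor path from A to C is any simple undirected path whose first edge points into A (i.e. leaves A via a parent).
Parents of A: {Q}.
Enumerating:
  P1: A <- Q -> C
  P2: A <- Q -> L <- U -> C
  P3: A <- Q -> L <- C
  P4: A <- Q -> J <- N -> U -> C
  P5: A <- Q -> J <- N -> U -> L <- C
  P6: A <- Q -> J <- U -> C
  P7: A <- Q -> J <- U -> L <- C
That exhausts the simple backdoor paths. Count: 7.

7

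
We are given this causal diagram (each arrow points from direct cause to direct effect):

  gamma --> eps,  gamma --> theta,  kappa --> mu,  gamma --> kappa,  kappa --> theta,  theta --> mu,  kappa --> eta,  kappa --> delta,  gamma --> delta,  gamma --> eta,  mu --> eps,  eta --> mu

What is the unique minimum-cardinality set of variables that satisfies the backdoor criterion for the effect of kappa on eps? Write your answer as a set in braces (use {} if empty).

{gamma}

Variables eligible for adjustment (non-descendants of kappa, excluding kappa and eps): {gamma}.
Backdoor paths from kappa to eps:
  P1: kappa <- gamma -> eta -> mu -> eps
  P2: kappa <- gamma -> theta -> mu -> eps
  P3: kappa <- gamma -> eps
The empty set is not sufficient: P1 (kappa <- gamma -> eta -> mu -> eps) has no collider blocking it and no conditioned non-collider, so it is open.
Try {gamma}:
  P1: blocked at fork node gamma ∈ conditioning set.
  P2: blocked at fork node gamma ∈ conditioning set.
  P3: blocked at fork node gamma ∈ conditioning set.
{gamma} contains no descendant of kappa and blocks every backdoor path.
{gamma} is the unique smallest valid adjustment set.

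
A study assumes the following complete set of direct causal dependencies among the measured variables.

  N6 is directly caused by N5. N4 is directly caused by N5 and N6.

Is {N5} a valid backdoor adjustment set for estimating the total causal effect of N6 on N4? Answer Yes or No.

Backdoor paths from N6 to N4 (paths whose first edge points into N6):
  P1: N6 <- N5 -> N4
Condition 1 (no descendant of N6 in the set): holds — descendants of N6 are {N4}; none are in {N5}.
Condition 2 (every backdoor path blocked by {N5}):
  P1: blocked at fork node N5 ∈ conditioning set.
{N5} satisfies the backdoor criterion.

Yes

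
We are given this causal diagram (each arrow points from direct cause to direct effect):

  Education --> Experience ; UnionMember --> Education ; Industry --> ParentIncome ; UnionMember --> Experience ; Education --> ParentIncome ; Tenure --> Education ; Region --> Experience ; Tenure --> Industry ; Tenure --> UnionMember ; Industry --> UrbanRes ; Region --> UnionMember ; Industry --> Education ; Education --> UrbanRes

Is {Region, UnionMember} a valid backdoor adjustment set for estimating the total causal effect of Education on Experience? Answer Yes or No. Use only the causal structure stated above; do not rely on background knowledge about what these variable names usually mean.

Backdoor paths from Education to Experience (paths whose first edge points into Education):
  P1: Education <- Tenure -> UnionMember <- Region -> Experience
  P2: Education <- Tenure -> UnionMember -> Experience
  P3: Education <- Industry <- Tenure -> UnionMember <- Region -> Experience
  P4: Education <- Industry <- Tenure -> UnionMember -> Experience
  P5: Education <- UnionMember <- Region -> Experience
  P6: Education <- UnionMember -> Experience
Condition 1 (no descendant of Education in the set): holds — descendants of Education are {Experience, ParentIncome, UrbanRes}; none are in {Region, UnionMember}.
Condition 2 (every backdoor path blocked by {Region, UnionMember}):
  P1: blocked at fork node Region ∈ conditioning set.
  P2: blocked at chain node UnionMember ∈ conditioning set.
  P3: blocked at fork node Region ∈ conditioning set.
  P4: blocked at chain node UnionMember ∈ conditioning set.
  P5: blocked at chain node UnionMember ∈ conditioning set.
  P6: blocked at fork node UnionMember ∈ conditioning set.
{Region, UnionMember} satisfies the backdoor criterion.

Yes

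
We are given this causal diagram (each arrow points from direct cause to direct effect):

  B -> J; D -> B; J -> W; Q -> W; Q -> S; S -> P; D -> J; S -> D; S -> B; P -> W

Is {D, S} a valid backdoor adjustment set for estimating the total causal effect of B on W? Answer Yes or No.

Yes

Backdoor paths from B to W (paths whose first edge points into B):
  P1: B <- S <- Q -> W
  P2: B <- S -> P -> W
  P3: B <- S -> D -> J -> W
  P4: B <- D <- S <- Q -> W
  P5: B <- D <- S -> P -> W
  P6: B <- D -> J -> W
Condition 1 (no descendant of B in the set): holds — descendants of B are {J, W}; none are in {D, S}.
Condition 2 (every backdoor path blocked by {D, S}):
  P1: blocked at chain node S ∈ conditioning set.
  P2: blocked at fork node S ∈ conditioning set.
  P3: blocked at fork node S ∈ conditioning set.
  P4: blocked at chain node D ∈ conditioning set.
  P5: blocked at chain node D ∈ conditioning set.
  P6: blocked at fork node D ∈ conditioning set.
{D, S} satisfies the backdoor criterion.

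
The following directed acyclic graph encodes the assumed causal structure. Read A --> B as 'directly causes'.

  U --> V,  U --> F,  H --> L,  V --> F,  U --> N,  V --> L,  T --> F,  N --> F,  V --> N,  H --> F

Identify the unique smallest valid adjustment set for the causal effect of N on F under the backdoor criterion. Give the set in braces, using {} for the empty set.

Variables eligible for adjustment (non-descendants of N, excluding N and F): {H, L, T, U, V}.
Backdoor paths from N to F:
  P1: N <- U -> V -> L <- H -> F
  P2: N <- U -> V -> F
  P3: N <- U -> F
  P4: N <- V <- U -> F
  P5: N <- V -> L <- H -> F
  P6: N <- V -> F
The empty set is not sufficient: P2 (N <- U -> V -> F) has no collider blocking it and no conditioned non-collider, so it is open.
Try {U, V}:
  P1: blocked at fork node U ∈ conditioning set.
  P2: blocked at fork node U ∈ conditioning set.
  P3: blocked at fork node U ∈ conditioning set.
  P4: blocked at chain node V ∈ conditioning set.
  P5: blocked at fork node V ∈ conditioning set.
  P6: blocked at fork node V ∈ conditioning set.
{U, V} contains no descendant of N and blocks every backdoor path.
Every element of {U, V} is needed (dropping U leaves P3 open; dropping V leaves P6 open), so no proper subset is valid.
Among all size-2 subsets of the eligible variables, only {U, V} blocks every backdoor path, so it is the unique smallest valid adjustment set.

{U, V}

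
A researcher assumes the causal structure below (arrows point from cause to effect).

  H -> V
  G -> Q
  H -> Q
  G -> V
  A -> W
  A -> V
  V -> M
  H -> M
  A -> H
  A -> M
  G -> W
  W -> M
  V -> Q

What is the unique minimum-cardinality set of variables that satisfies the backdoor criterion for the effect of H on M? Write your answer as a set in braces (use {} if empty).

Variables eligible for adjustment (non-descendants of H, excluding H and M): {A, G, W}.
Backdoor paths from H to M:
  P1: H <- A -> W <- G -> V -> M
  P2: H <- A -> W <- G -> Q <- V -> M
  P3: H <- A -> W -> M
  P4: H <- A -> V <- G -> W -> M
  P5: H <- A -> V -> M
  P6: H <- A -> V -> Q <- G -> W -> M
  P7: H <- A -> M
The empty set is not sufficient: P3 (H <- A -> W -> M) has no collider blocking it and no conditioned non-collider, so it is open.
Try {A}:
  P1: blocked at fork node A ∈ conditioning set.
  P2: blocked at fork node A ∈ conditioning set.
  P3: blocked at fork node A ∈ conditioning set.
  P4: blocked at fork node A ∈ conditioning set.
  P5: blocked at fork node A ∈ conditioning set.
  P6: blocked at fork node A ∈ conditioning set.
  P7: blocked at fork node A ∈ conditioning set.
{A} contains no descendant of H and blocks every backdoor path.
No other singleton works — e.g. {G} leaves P3 open — so {A} is the unique smallest valid adjustment set.

{A}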